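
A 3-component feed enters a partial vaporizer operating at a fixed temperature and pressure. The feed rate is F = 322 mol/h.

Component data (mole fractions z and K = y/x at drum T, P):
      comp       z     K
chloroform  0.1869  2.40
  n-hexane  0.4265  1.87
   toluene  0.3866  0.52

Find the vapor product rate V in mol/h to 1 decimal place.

V = 287.8 mol/h

Material balance + equilibrium reduce to Σ zᵢ(Kᵢ−1)/(1+β(Kᵢ−1)) = 0.
Feasibility: ΣzᵢKᵢ = 1.4471, Σzᵢ/Kᵢ = 1.0494 — both > 1, two phases present.
Newton iteration, β⁰ = 0.3:
  β = 0.3000: g = 0.26174, g' = -0.5062 → β = 0.8170
  β = 0.8170: g = 0.03365, g' = -0.4311 → β = 0.8951
  β = 0.8951: g = -0.00061, g' = -0.4480 → β = 0.8937
Converged at β = 0.8937.
Then V = β·F = 0.8937·322 = 287.8 mol/h and L = F − V = 34.2 mol/h.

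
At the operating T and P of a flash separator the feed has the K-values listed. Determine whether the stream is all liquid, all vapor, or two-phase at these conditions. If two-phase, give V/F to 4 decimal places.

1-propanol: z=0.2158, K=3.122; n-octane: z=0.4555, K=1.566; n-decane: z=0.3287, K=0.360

ΣzᵢKᵢ = 1.5054; Σzᵢ/Kᵢ = 1.2730.
Both exceed 1, so a two-phase solution exists.
Material balance + equilibrium reduce to Σ zᵢ(Kᵢ−1)/(1+ψ(Kᵢ−1)) = 0.
Iterate (Newton) starting at ψ = 0.5:
  ψ = 0.5000: g = 0.11377, g' = -0.6086 → ψ = 0.6869
  ψ = 0.6869: g = -0.00346, g' = -0.6653 → ψ = 0.6817
Converged at ψ = 0.6817.

two-phase, V/F = 0.6817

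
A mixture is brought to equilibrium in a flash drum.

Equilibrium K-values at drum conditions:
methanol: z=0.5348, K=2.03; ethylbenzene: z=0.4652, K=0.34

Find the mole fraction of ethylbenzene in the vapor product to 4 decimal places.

y_ethylbenzene = 0.2072

Let ψ = V/F and solve Σ zᵢ(Kᵢ−1)/(1+ψ(Kᵢ−1)) = 0.
Feasibility: ΣzᵢKᵢ = 1.2438, Σzᵢ/Kᵢ = 1.6317 — both > 1, two phases present.
Binary case is linear: z₁(K₁−1)(1+ψ(K₂−1)) + z₂(K₂−1)(1+ψ(K₁−1)) = 0
⇒ ψ = [z₁(K₁−1)+z₂(K₂−1)] / [−(K₁−1)(K₂−1)] = 0.24381/0.67980 = 0.3587
Compositions from xᵢ = zᵢ/(1+ψ(Kᵢ−1)), yᵢ = Kᵢxᵢ:
  methanol: x = 0.3905, y = 0.7928
  ethylbenzene: x = 0.6095, y = 0.2072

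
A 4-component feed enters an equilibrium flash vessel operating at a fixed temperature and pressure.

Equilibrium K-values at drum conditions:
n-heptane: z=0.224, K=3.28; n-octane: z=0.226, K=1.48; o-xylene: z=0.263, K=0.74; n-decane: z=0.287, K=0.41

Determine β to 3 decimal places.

β = 0.514

Rachford–Rice: g(β) = Σ zᵢ(Kᵢ−1)/(1+β(Kᵢ−1)) = 0.
g(0) = ΣzᵢKᵢ − 1 = 0.381 and g(1) = 1 − Σzᵢ/Kᵢ = -0.276, so a root lies in (0, 1).
Iterate (Newton) starting at β = 0.61:
  β = 0.610: g = -0.0483, g' = -0.504 → β = 0.514
Converged at β = 0.514.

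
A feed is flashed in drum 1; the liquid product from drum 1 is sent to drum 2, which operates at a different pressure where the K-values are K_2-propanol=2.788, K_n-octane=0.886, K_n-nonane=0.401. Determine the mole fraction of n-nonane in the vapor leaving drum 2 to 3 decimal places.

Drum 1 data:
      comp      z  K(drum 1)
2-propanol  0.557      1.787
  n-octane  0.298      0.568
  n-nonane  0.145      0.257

Drum 1:
Let ψ₁ = V/F and solve Σ zᵢ(Kᵢ−1)/(1+ψ₁(Kᵢ−1)) = 0.
Feasibility: ΣzᵢKᵢ = 1.202, Σzᵢ/Kᵢ = 1.401 — both > 1, two phases present.
Iterate (Newton) starting at ψ₁ = 0.5:
  ψ₁ = 0.500: g = -0.0210, g' = -0.471 → ψ₁ = 0.455
Converged at ψ₁ = 0.455.
Drum-1 compositions:
  2-propanol: x = 0.410, y = 0.733
  n-octane: x = 0.371, y = 0.211
  n-nonane: x = 0.219, y = 0.056
Drum-2 feed = drum-1 liquid: z₂ = (0.4102, 0.3708, 0.2189).
Drum 2:
Material balance + equilibrium reduce to Σ zᵢ(Kᵢ−1)/(1+ψ₂(Kᵢ−1)) = 0.
Feasibility: ΣzᵢKᵢ = 1.560, Σzᵢ/Kᵢ = 1.112 — both > 1, two phases present.
Newton iteration, ψ₂⁰ = 0.5:
  ψ₂ = 0.500: g = 0.1552, g' = -0.531 → ψ₂ = 0.792
  ψ₂ = 0.792: g = 0.0075, g' = -0.515 → ψ₂ = 0.807
Converged at ψ₂ = 0.807.
  2-propanol: x = 0.168, y = 0.468
  n-octane: x = 0.408, y = 0.362
  n-nonane: x = 0.424, y = 0.170

y_n-nonane (drum 2) = 0.170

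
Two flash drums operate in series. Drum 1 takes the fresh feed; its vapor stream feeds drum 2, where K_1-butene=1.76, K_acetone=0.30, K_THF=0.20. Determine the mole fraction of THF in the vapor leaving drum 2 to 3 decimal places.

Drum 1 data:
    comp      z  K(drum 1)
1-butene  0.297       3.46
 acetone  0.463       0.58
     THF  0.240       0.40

Drum 1:
Newton–Raphson from ψ₁ = 0.4:
  ψ₁ = 0.400: g = -0.0549, g' = -0.724 → ψ₁ = 0.324
  ψ₁ = 0.324: g = 0.0026, g' = -0.799 → ψ₁ = 0.327
Converged at ψ₁ = 0.327.
Drum-1 compositions:
  1-butene: x = 0.165, y = 0.569
  acetone: x = 0.537, y = 0.311
  THF: x = 0.299, y = 0.119
Drum-2 feed = drum-1 vapor: z₂ = (0.5692, 0.3114, 0.1195).
Drum 2:
Material balance + equilibrium reduce to Σ zᵢ(Kᵢ−1)/(1+ψ₂(Kᵢ−1)) = 0.
g(0) = ΣzᵢKᵢ − 1 = 0.119 and g(1) = 1 − Σzᵢ/Kᵢ = -0.959, so a root lies in (0, 1).
Iterate (Newton) starting at ψ₂ = 0.65:
  ψ₂ = 0.650: g = -0.3095, g' = -0.993 → ψ₂ = 0.338
  ψ₂ = 0.338: g = -0.0725, g' = -0.614 → ψ₂ = 0.220
  ψ₂ = 0.220: g = -0.0031, g' = -0.567 → ψ₂ = 0.215
Converged at ψ₂ = 0.215.
  1-butene: x = 0.489, y = 0.861
  acetone: x = 0.366, y = 0.110
  THF: x = 0.144, y = 0.029

y_THF (drum 2) = 0.029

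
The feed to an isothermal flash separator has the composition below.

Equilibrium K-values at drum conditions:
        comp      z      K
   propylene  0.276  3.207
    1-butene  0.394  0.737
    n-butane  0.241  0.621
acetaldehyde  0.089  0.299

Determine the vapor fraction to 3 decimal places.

Let ψ = V/F and solve Σ zᵢ(Kᵢ−1)/(1+ψ(Kᵢ−1)) = 0.
Feasibility: ΣzᵢKᵢ = 1.352, Σzᵢ/Kᵢ = 1.306 — both > 1, two phases present.
Newton iteration, ψ⁰ = 0.5:
  ψ = 0.500: g = -0.0385, g' = -0.496 → ψ = 0.422
  ψ = 0.422: g = 0.0013, g' = -0.532 → ψ = 0.425
Converged at ψ = 0.425.

ψ = 0.425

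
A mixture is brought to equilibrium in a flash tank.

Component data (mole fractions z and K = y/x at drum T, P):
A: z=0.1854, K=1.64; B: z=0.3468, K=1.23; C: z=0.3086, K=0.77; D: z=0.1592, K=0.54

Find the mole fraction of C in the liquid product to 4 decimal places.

x_C = 0.3396

Material balance + equilibrium reduce to Σ zᵢ(Kᵢ−1)/(1+ψ(Kᵢ−1)) = 0.
Feasibility: ΣzᵢKᵢ = 1.0542, Σzᵢ/Kᵢ = 1.0906 — both > 1, two phases present.
Newton–Raphson from ψ = 0.59:
  ψ = 0.5900: g = -0.02627, g' = -0.1395 → ψ = 0.4018
  ψ = 0.4018: g = -0.00064, g' = -0.1339 → ψ = 0.3970
Converged at ψ = 0.3970.
Compositions from xᵢ = zᵢ/(1+ψ(Kᵢ−1)), yᵢ = Kᵢxᵢ:
  A: x = 0.1478, y = 0.2425
  B: x = 0.3178, y = 0.3909
  C: x = 0.3396, y = 0.2615
  D: x = 0.1948, y = 0.1052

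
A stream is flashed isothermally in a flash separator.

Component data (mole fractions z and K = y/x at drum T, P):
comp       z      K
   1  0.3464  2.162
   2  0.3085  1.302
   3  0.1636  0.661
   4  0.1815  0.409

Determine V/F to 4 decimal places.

V/F = 0.8100

Material balance + equilibrium reduce to Σ zᵢ(Kᵢ−1)/(1+V/F(Kᵢ−1)) = 0.
g(0) = ΣzᵢKᵢ − 1 = 0.3330 and g(1) = 1 − Σzᵢ/Kᵢ = -0.0884, so a root lies in (0, 1).
Iterate (Newton) starting at V/F = 0.5:
  V/F = 0.5000: g = 0.11650, g' = -0.3633 → V/F = 0.8206
  V/F = 0.8206: g = -0.00441, g' = -0.4157 → V/F = 0.8100
Converged at V/F = 0.8100.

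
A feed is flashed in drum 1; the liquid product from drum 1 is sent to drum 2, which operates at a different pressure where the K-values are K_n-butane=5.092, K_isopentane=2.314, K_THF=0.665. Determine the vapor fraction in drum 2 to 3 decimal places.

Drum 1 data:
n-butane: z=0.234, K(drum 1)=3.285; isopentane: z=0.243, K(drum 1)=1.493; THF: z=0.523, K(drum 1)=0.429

V/F (drum 2) = 0.638

Drum 1:
Newton iteration, ψ₁⁰ = 0.36:
  ψ₁ = 0.360: g = 0.0192, g' = -0.681 → ψ₁ = 0.388
  ψ₁ = 0.388: g = 0.0002, g' = -0.666 → ψ₁ = 0.389
Converged at ψ₁ = 0.389.
Drum-1 compositions:
  n-butane: x = 0.124, y = 0.407
  isopentane: x = 0.204, y = 0.304
  THF: x = 0.672, y = 0.288
Drum-2 feed = drum-1 liquid: z₂ = (0.1240, 0.2039, 0.6721).
Drum 2:
Newton iteration, ψ₂⁰ = 0.32:
  ψ₂ = 0.320: g = 0.1561, g' = -0.658 → ψ₂ = 0.557
  ψ₂ = 0.557: g = 0.0325, g' = -0.424 → ψ₂ = 0.634
  ψ₂ = 0.634: g = 0.0015, g' = -0.387 → ψ₂ = 0.638
Converged at ψ₂ = 0.638.
  n-butane: x = 0.034, y = 0.175
  isopentane: x = 0.111, y = 0.257
  THF: x = 0.855, y = 0.568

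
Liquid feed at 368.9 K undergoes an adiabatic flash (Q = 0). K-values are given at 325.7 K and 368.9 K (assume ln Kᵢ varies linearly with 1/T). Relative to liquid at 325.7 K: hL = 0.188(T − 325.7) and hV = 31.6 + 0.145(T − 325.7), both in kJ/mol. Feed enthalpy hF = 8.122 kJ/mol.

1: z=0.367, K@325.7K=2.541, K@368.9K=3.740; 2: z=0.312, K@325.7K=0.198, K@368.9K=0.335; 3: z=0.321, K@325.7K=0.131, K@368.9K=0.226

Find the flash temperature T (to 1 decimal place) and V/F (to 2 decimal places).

T = 344.0 K, V/F = 0.15

Adiabatic flash: solve Rachford–Rice at each trial T, then check hF = ψ·hV(T) + (1−ψ)·hL(T).
  T = 325.7 K: K = (2.541, 0.198, 0.131), RR gives ψ = 0.028, H_out = 0.892 kJ/mol
  T = 368.9 K: K = (3.740, 0.335, 0.226), RR gives ψ = 0.278, H_out = 16.383 kJ/mol
  T = 347.3 K: K = (3.120, 0.262, 0.175), RR gives ψ = 0.170, H_out = 9.286 kJ/mol
  T = 336.5 K: K = (2.825, 0.229, 0.152), RR gives ψ = 0.106, H_out = 5.333 kJ/mol
  T = 341.9 K: K = (2.971, 0.245, 0.163), RR gives ψ = 0.140, H_out = 7.357 kJ/mol
  T = 344.6 K: K = (3.045, 0.253, 0.169), RR gives ψ = 0.155, H_out = 8.332 kJ/mol
  T = 343.2 K: K = (3.007, 0.249, 0.166), RR gives ψ = 0.147, H_out = 7.830 kJ/mol
Linear interpolation between T = 343.2 (H_out = 7.830) and T = 344.6 (H_out = 8.332) on hF = 8.122 gives T ≈ 344.0 K, at which ψ = 0.15.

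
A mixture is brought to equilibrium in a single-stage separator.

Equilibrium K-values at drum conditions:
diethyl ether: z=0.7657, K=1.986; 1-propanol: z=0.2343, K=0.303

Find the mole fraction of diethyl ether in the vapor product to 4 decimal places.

y_diethyl ether = 0.8225

Rachford–Rice: g(β) = Σ zᵢ(Kᵢ−1)/(1+β(Kᵢ−1)) = 0.
Check two-phase: ΣzᵢKᵢ = 1.5917 > 1 and Σzᵢ/Kᵢ = 1.1588 > 1, so g(0) = 0.5917 > 0 and g(1) = -0.1588 < 0.
Binary case is linear: z₁(K₁−1)(1+β(K₂−1)) + z₂(K₂−1)(1+β(K₁−1)) = 0
⇒ β = [z₁(K₁−1)+z₂(K₂−1)] / [−(K₁−1)(K₂−1)] = 0.59167/0.68724 = 0.8609
Compositions from xᵢ = zᵢ/(1+β(Kᵢ−1)), yᵢ = Kᵢxᵢ:
  diethyl ether: x = 0.4141, y = 0.8225
  1-propanol: x = 0.5859, y = 0.1775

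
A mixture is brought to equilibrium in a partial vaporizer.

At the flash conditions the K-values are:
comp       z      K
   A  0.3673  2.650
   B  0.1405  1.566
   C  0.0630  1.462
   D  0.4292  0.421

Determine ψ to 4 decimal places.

Let ψ = V/F and solve Σ zᵢ(Kᵢ−1)/(1+ψ(Kᵢ−1)) = 0.
g(0) = ΣzᵢKᵢ − 1 = 0.4662 and g(1) = 1 − Σzᵢ/Kᵢ = -0.2909, so a root lies in (0, 1).
Newton iteration, ψ⁰ = 0.36:
  ψ = 0.3600: g = 0.15728, g' = -0.6641 → ψ = 0.5968
  ψ = 0.5968: g = 0.00789, g' = -0.6232 → ψ = 0.6095
Converged at ψ = 0.6095.

ψ = 0.6095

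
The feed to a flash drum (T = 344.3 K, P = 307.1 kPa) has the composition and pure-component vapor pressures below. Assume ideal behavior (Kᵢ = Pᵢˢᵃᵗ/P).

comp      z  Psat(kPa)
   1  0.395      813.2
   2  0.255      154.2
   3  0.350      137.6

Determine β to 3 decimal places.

β = 0.379

Raoult's law: Kᵢ = Pᵢˢᵃᵗ/P = Pᵢˢᵃᵗ/307.1.
  K_1 = 813.2/307.1 = 2.64800, K_2 = 154.2/307.1 = 0.50212, K_3 = 137.6/307.1 = 0.44806
Rachford–Rice: g(β) = Σ zᵢ(Kᵢ−1)/(1+β(Kᵢ−1)) = 0.
Feasibility: ΣzᵢKᵢ = 1.331, Σzᵢ/Kᵢ = 1.438 — both > 1, two phases present.
Newton iteration, β⁰ = 0.5:
  β = 0.500: g = -0.0790, g' = -0.638 → β = 0.376
  β = 0.376: g = 0.0018, g' = -0.674 → β = 0.379
Converged at β = 0.379.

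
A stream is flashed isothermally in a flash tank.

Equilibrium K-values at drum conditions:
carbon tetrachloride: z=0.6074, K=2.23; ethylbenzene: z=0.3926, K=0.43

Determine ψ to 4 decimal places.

ψ = 0.7464

Let ψ = V/F and solve Σ zᵢ(Kᵢ−1)/(1+ψ(Kᵢ−1)) = 0.
Check two-phase: ΣzᵢKᵢ = 1.5233 > 1 and Σzᵢ/Kᵢ = 1.1854 > 1, so g(0) = 0.5233 > 0 and g(1) = -0.1854 < 0.
Binary case is linear: z₁(K₁−1)(1+ψ(K₂−1)) + z₂(K₂−1)(1+ψ(K₁−1)) = 0
⇒ ψ = [z₁(K₁−1)+z₂(K₂−1)] / [−(K₁−1)(K₂−1)] = 0.52332/0.70110 = 0.7464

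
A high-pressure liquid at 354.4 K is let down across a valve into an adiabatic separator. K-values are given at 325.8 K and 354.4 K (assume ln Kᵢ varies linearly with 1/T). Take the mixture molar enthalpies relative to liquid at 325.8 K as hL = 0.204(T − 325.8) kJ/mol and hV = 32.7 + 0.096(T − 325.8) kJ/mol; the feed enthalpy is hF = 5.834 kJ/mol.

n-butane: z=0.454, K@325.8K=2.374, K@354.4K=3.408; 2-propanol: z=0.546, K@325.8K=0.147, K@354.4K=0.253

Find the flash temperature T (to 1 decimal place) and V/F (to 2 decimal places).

T = 328.4 K, V/F = 0.16

Adiabatic flash: solve Rachford–Rice at each trial T, then check hF = ψ·hV(T) + (1−ψ)·hL(T).
  T = 325.8 K: K = (2.374, 0.147), RR gives ψ = 0.135, H_out = 4.410 kJ/mol
  T = 354.4 K: K = (3.408, 0.253), RR gives ψ = 0.381, H_out = 17.117 kJ/mol
  T = 340.1 K: K = (2.866, 0.195), RR gives ψ = 0.271, H_out = 11.374 kJ/mol
  T = 333.0 K: K = (2.615, 0.170), RR gives ψ = 0.209, H_out = 8.141 kJ/mol
  T = 329.4 K: K = (2.493, 0.158), RR gives ψ = 0.174, H_out = 6.345 kJ/mol
  T = 327.6 K: K = (2.433, 0.153), RR gives ψ = 0.155, H_out = 5.397 kJ/mol
Linear interpolation between T = 327.6 (H_out = 5.397) and T = 329.4 (H_out = 6.345) on hF = 5.834 gives T ≈ 328.4 K, at which ψ = 0.16.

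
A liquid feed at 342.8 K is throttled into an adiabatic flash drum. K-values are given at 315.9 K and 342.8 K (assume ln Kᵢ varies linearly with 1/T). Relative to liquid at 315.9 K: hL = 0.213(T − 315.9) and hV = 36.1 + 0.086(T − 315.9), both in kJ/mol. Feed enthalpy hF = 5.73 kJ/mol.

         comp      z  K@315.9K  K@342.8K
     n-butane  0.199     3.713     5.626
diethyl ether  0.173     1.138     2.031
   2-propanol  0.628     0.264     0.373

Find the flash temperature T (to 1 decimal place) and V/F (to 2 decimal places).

Adiabatic flash: solve Rachford–Rice at each trial T, then check hF = ψ·hV(T) + (1−ψ)·hL(T).
  T = 315.9 K: K = (3.713, 1.138, 0.264), RR gives ψ = 0.063, H_out = 2.276 kJ/mol
  T = 342.8 K: K = (5.626, 2.031, 0.373), RR gives ψ = 0.331, H_out = 16.542 kJ/mol
  T = 329.4 K: K = (4.613, 1.540, 0.316), RR gives ψ = 0.203, H_out = 9.865 kJ/mol
  T = 322.6 K: K = (4.145, 1.327, 0.289), RR gives ψ = 0.135, H_out = 6.178 kJ/mol
  T = 319.2 K: K = (3.922, 1.228, 0.276), RR gives ψ = 0.099, H_out = 4.237 kJ/mol
  T = 320.9 K: K = (4.032, 1.277, 0.283), RR gives ψ = 0.117, H_out = 5.217 kJ/mol
Linear interpolation between T = 320.9 (H_out = 5.217) and T = 322.6 (H_out = 6.178) on hF = 5.73 gives T ≈ 321.8 K, at which ψ = 0.13.

T = 321.8 K, V/F = 0.13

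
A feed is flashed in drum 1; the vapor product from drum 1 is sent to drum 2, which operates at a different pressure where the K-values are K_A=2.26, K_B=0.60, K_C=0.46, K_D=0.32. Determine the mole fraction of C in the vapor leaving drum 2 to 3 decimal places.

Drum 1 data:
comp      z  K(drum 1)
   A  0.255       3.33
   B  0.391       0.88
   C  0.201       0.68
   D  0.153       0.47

Drum 1:
Rachford–Rice: g(ψ₁) = Σ zᵢ(Kᵢ−1)/(1+ψ₁(Kᵢ−1)) = 0.
Check two-phase: ΣzᵢKᵢ = 1.402 > 1 and Σzᵢ/Kᵢ = 1.142 > 1, so g(0) = 0.402 > 0 and g(1) = -0.142 < 0.
Newton–Raphson from ψ₁ = 0.62:
  ψ₁ = 0.620: g = -0.0087, g' = -0.366 → ψ₁ = 0.596
  ψ₁ = 0.596: g = 0.0001, g' = -0.372 → ψ₁ = 0.597
Converged at ψ₁ = 0.597.
Drum-1 compositions:
  A: x = 0.107, y = 0.355
  B: x = 0.421, y = 0.371
  C: x = 0.248, y = 0.169
  D: x = 0.224, y = 0.105
Drum-2 feed = drum-1 vapor: z₂ = (0.3553, 0.3706, 0.1689, 0.1052).
Drum 2:
Material balance + equilibrium reduce to Σ zᵢ(Kᵢ−1)/(1+ψ₂(Kᵢ−1)) = 0.
Feasibility: ΣzᵢKᵢ = 1.137, Σzᵢ/Kᵢ = 1.471 — both > 1, two phases present.
Iterate (Newton) starting at ψ₂ = 0.65:
  ψ₂ = 0.650: g = -0.2229, g' = -0.552 → ψ₂ = 0.246
  ψ₂ = 0.246: g = -0.0138, g' = -0.537 → ψ₂ = 0.220
  ψ₂ = 0.220: g = 0.0001, g' = -0.548 → ψ₂ = 0.221
Converged at ψ₂ = 0.221.
  A: x = 0.278, y = 0.628
  B: x = 0.406, y = 0.244
  C: x = 0.192, y = 0.088
  D: x = 0.124, y = 0.040

y_C (drum 2) = 0.088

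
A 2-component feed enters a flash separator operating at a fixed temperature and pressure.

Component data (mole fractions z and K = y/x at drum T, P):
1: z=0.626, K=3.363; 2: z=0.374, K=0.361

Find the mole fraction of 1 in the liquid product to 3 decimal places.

Newton–Raphson from β = 0.5:
  β = 0.500: g = 0.3269, g' = -1.064 → β = 0.807
  β = 0.807: g = 0.0153, g' = -1.065 → β = 0.821
Converged at β = 0.821.
Compositions from xᵢ = zᵢ/(1+β(Kᵢ−1)), yᵢ = Kᵢxᵢ:
  1: x = 0.213, y = 0.716
  2: x = 0.787, y = 0.284

x_1 = 0.213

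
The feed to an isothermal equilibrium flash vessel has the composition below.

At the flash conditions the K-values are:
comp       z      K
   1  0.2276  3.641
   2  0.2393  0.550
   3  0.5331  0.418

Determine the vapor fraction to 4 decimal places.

Iterate (Newton) starting at ψ = 0.5:
  ψ = 0.5000: g = -0.31752, g' = -0.7347 → ψ = 0.0678
  ψ = 0.0678: g = 0.07568, g' = -1.3891 → ψ = 0.1223
  ψ = 0.1223: g = 0.00633, g' = -1.1705 → ψ = 0.1277
  ψ = 0.1277: g = 0.00005, g' = -1.1529 → ψ = 0.1278
Converged at ψ = 0.1278.

ψ = 0.1278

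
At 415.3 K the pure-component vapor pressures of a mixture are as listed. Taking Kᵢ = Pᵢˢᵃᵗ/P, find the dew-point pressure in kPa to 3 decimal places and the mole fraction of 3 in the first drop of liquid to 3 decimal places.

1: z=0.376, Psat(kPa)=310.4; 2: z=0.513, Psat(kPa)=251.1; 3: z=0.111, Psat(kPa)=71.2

At the dew point ψ → 1, so Σzᵢ/Kᵢ = 1 with Kᵢ = Pᵢˢᵃᵗ/P ⇒ 1/P = Σzᵢ/Pᵢˢᵃᵗ.
1/P = 0.376/310.4 + 0.513/251.1 + 0.111/71.2 = 0.004813 ⇒ P = 207.756 kPa
xᵢ = zᵢP/Pᵢˢᵃᵗ ⇒ x_3 = 0.111·207.756/71.2 = 0.324

Pdew = 207.756 kPa, x_3 = 0.324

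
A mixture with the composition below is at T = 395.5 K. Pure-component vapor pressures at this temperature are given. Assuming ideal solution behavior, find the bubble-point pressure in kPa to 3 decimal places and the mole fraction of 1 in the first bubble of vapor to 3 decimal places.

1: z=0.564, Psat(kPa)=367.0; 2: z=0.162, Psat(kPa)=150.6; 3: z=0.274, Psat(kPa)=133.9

Pbub = 268.074 kPa, y_1 = 0.772

At the bubble point ψ → 0, so ΣzᵢKᵢ = 1 with Kᵢ = Pᵢˢᵃᵗ/P ⇒ P = ΣzᵢPᵢˢᵃᵗ.
P = 0.564·367.0 + 0.162·150.6 + 0.274·133.9 = 268.074 kPa
yᵢ = zᵢPᵢˢᵃᵗ/P ⇒ y_1 = 0.564·367.0/268.074 = 0.772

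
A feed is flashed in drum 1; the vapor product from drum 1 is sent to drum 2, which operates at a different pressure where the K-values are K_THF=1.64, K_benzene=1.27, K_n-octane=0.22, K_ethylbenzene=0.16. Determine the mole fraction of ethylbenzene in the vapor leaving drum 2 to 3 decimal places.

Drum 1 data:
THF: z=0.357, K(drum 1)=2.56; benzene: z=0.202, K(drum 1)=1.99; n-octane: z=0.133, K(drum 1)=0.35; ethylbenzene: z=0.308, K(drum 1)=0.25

Drum 1:
Let ψ₁ = V/F and solve Σ zᵢ(Kᵢ−1)/(1+ψ₁(Kᵢ−1)) = 0.
Check two-phase: ΣzᵢKᵢ = 1.439 > 1 and Σzᵢ/Kᵢ = 1.853 > 1, so g(0) = 0.439 > 0 and g(1) = -0.853 < 0.
Iterate (Newton) starting at ψ₁ = 0.5:
  ψ₁ = 0.500: g = -0.0510, g' = -0.930 → ψ₁ = 0.445
  ψ₁ = 0.445: g = -0.0009, g' = -0.900 → ψ₁ = 0.444
Converged at ψ₁ = 0.444.
Drum-1 compositions:
  THF: x = 0.211, y = 0.540
  benzene: x = 0.140, y = 0.279
  n-octane: x = 0.187, y = 0.065
  ethylbenzene: x = 0.462, y = 0.115
Drum-2 feed = drum-1 vapor: z₂ = (0.5399, 0.2792, 0.0654, 0.1155).
Drum 2:
Rachford–Rice: g(ψ₂) = Σ zᵢ(Kᵢ−1)/(1+ψ₂(Kᵢ−1)) = 0.
g(0) = ΣzᵢKᵢ − 1 = 0.273 and g(1) = 1 − Σzᵢ/Kᵢ = -0.568, so a root lies in (0, 1).
Newton–Raphson from ψ₂ = 0.5:
  ψ₂ = 0.500: g = 0.0773, g' = -0.492 → ψ₂ = 0.657
  ψ₂ = 0.657: g = -0.0139, g' = -0.698 → ψ₂ = 0.637
Converged at ψ₂ = 0.637.
  THF: x = 0.384, y = 0.629
  benzene: x = 0.238, y = 0.303
  n-octane: x = 0.130, y = 0.029
  ethylbenzene: x = 0.248, y = 0.040

y_ethylbenzene (drum 2) = 0.040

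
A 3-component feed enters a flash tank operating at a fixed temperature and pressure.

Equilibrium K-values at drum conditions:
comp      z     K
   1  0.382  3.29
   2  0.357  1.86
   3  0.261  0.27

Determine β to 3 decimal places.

Material balance + equilibrium reduce to Σ zᵢ(Kᵢ−1)/(1+β(Kᵢ−1)) = 0.
Feasibility: ΣzᵢKᵢ = 1.991, Σzᵢ/Kᵢ = 1.275 — both > 1, two phases present.
Newton–Raphson from β = 0.31:
  β = 0.310: g = 0.5077, g' = -1.082 → β = 0.779
  β = 0.779: g = 0.0561, g' = -1.101 → β = 0.830
  β = 0.830: g = -0.0029, g' = -1.224 → β = 0.828
Converged at β = 0.828.

β = 0.828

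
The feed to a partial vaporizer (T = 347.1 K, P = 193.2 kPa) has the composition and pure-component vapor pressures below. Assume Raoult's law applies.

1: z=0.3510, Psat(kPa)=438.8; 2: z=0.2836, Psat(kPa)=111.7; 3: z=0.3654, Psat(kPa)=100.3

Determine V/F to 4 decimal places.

Raoult's law: Kᵢ = Pᵢˢᵃᵗ/P = Pᵢˢᵃᵗ/193.2.
  K_1 = 438.8/193.2 = 2.271222, K_2 = 111.7/193.2 = 0.578157, K_3 = 100.3/193.2 = 0.519151
Material balance + equilibrium reduce to Σ zᵢ(Kᵢ−1)/(1+V/F(Kᵢ−1)) = 0.
Check two-phase: ΣzᵢKᵢ = 1.1509 > 1 and Σzᵢ/Kᵢ = 1.3489 > 1, so g(0) = 0.1509 > 0 and g(1) = -0.3489 < 0.
Newton–Raphson from V/F = 0.61:
  V/F = 0.6100: g = -0.15840, g' = -0.4406 → V/F = 0.2505
  V/F = 0.2505: g = 0.00489, g' = -0.4986 → V/F = 0.2603
  V/F = 0.2603: g = 0.00002, g' = -0.4943 → V/F = 0.2604
Converged at V/F = 0.2604.

V/F = 0.2604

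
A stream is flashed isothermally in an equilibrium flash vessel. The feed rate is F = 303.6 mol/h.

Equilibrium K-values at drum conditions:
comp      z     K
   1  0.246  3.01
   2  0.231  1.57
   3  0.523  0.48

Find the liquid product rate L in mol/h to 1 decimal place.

L = 161.9 mol/h

Material balance + equilibrium reduce to Σ zᵢ(Kᵢ−1)/(1+ψ(Kᵢ−1)) = 0.
g(0) = ΣzᵢKᵢ − 1 = 0.354 and g(1) = 1 − Σzᵢ/Kᵢ = -0.318, so a root lies in (0, 1).
Newton iteration, ψ⁰ = 0.5:
  ψ = 0.500: g = -0.0184, g' = -0.551 → ψ = 0.467
Converged at ψ = 0.467.
Then V = ψ·F = 0.4667·303.6 = 141.7 mol/h and L = F − V = 161.9 mol/h.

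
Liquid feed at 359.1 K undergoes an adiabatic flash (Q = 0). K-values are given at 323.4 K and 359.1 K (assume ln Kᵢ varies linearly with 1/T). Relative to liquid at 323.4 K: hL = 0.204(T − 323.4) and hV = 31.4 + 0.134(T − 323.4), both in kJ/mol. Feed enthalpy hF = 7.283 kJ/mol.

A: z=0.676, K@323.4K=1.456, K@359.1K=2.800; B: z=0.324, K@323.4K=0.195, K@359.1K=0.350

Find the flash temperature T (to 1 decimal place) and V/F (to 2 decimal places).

T = 325.4 K, V/F = 0.22

Adiabatic flash: solve Rachford–Rice at each trial T, then check hF = ψ·hV(T) + (1−ψ)·hL(T).
  T = 323.4 K: K = (1.456, 0.195), RR gives ψ = 0.129, H_out = 4.058 kJ/mol
  T = 359.1 K: K = (2.800, 0.350), RR gives ψ = 0.860, H_out = 32.138 kJ/mol
  T = 341.2 K: K = (2.052, 0.265), RR gives ψ = 0.612, H_out = 22.080 kJ/mol
  T = 332.3 K: K = (1.736, 0.228), RR gives ψ = 0.436, H_out = 15.236 kJ/mol
  T = 327.9 K: K = (1.594, 0.211), RR gives ψ = 0.311, H_out = 10.596 kJ/mol
  T = 325.6 K: K = (1.522, 0.203), RR gives ψ = 0.228, H_out = 7.560 kJ/mol
Linear interpolation between T = 323.4 (H_out = 4.058) and T = 325.6 (H_out = 7.560) on hF = 7.283 gives T ≈ 325.4 K, at which ψ = 0.22.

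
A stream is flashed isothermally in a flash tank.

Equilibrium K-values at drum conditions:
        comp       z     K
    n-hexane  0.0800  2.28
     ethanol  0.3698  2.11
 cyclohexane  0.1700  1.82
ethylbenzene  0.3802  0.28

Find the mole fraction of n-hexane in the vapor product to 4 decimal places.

Material balance + equilibrium reduce to Σ zᵢ(Kᵢ−1)/(1+ψ(Kᵢ−1)) = 0.
Check two-phase: ΣzᵢKᵢ = 1.3785 > 1 and Σzᵢ/Kᵢ = 1.6616 > 1, so g(0) = 0.3785 > 0 and g(1) = -0.6616 < 0.
Newton–Raphson from ψ = 0.69:
  ψ = 0.6900: g = -0.16816, g' = -1.0081 → ψ = 0.5232
  ψ = 0.5232: g = -0.02063, g' = -0.7927 → ψ = 0.4972
  ψ = 0.4972: g = -0.00025, g' = -0.7740 → ψ = 0.4968
Converged at ψ = 0.4968.
Compositions from xᵢ = zᵢ/(1+ψ(Kᵢ−1)), yᵢ = Kᵢxᵢ:
  n-hexane: x = 0.0489, y = 0.1115
  ethanol: x = 0.2384, y = 0.5029
  cyclohexane: x = 0.1208, y = 0.2198
  ethylbenzene: x = 0.5920, y = 0.1657

y_n-hexane = 0.1115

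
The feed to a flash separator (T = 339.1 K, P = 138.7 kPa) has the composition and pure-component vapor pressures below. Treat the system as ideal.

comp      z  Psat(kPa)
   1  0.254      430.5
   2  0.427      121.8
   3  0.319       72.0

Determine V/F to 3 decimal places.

V/F = 0.508

Raoult's law: Kᵢ = Pᵢˢᵃᵗ/P = Pᵢˢᵃᵗ/138.7.
  K_1 = 430.5/138.7 = 3.10382, K_2 = 121.8/138.7 = 0.87815, K_3 = 72.0/138.7 = 0.51911
Rachford–Rice: g(V/F) = Σ zᵢ(Kᵢ−1)/(1+V/F(Kᵢ−1)) = 0.
Check two-phase: ΣzᵢKᵢ = 1.329 > 1 and Σzᵢ/Kᵢ = 1.183 > 1, so g(0) = 0.329 > 0 and g(1) = -0.183 < 0.
Newton iteration, V/F⁰ = 0.5:
  V/F = 0.500: g = 0.0031, g' = -0.402 → V/F = 0.508
Converged at V/F = 0.508.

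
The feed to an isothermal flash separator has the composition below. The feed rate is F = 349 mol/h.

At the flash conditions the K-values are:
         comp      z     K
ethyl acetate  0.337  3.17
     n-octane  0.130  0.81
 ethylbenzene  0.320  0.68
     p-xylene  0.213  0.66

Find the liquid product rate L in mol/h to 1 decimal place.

Let ψ = V/F and solve Σ zᵢ(Kᵢ−1)/(1+ψ(Kᵢ−1)) = 0.
Check two-phase: ΣzᵢKᵢ = 1.532 > 1 and Σzᵢ/Kᵢ = 1.060 > 1, so g(0) = 0.532 > 0 and g(1) = -0.060 < 0.
Newton iteration, ψ⁰ = 0.5:
  ψ = 0.500: g = 0.1143, g' = -0.453 → ψ = 0.752
  ψ = 0.752: g = 0.0168, g' = -0.337 → ψ = 0.802
  ψ = 0.802: g = 0.0003, g' = -0.324 → ψ = 0.803
Converged at ψ = 0.803.
Then V = ψ·F = 0.8032·349 = 280.3 mol/h and L = F − V = 68.7 mol/h.

L = 68.7 mol/h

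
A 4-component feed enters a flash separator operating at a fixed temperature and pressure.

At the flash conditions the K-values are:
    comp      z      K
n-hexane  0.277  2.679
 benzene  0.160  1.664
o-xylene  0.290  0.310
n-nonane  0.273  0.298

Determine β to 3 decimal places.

β = 0.185

Rachford–Rice: g(β) = Σ zᵢ(Kᵢ−1)/(1+β(Kᵢ−1)) = 0.
g(0) = ΣzᵢKᵢ − 1 = 0.180 and g(1) = 1 − Σzᵢ/Kᵢ = -1.051, so a root lies in (0, 1).
Newton iteration, β⁰ = 0.5:
  β = 0.500: g = -0.2682, g' = -0.912 → β = 0.206
  β = 0.206: g = -0.0181, g' = -0.857 → β = 0.185
Converged at β = 0.185.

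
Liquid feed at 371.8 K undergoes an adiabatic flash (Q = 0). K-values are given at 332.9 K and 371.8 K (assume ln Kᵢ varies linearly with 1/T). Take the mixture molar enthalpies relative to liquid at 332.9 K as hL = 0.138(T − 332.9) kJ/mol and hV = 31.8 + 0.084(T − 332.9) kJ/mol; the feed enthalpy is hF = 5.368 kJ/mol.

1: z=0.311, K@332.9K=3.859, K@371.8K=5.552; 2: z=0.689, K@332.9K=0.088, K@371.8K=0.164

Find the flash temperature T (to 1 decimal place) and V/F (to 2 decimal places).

Adiabatic flash: solve Rachford–Rice at each trial T, then check hF = ψ·hV(T) + (1−ψ)·hL(T).
  T = 332.9 K: K = (3.859, 0.088), RR gives ψ = 0.100, H_out = 3.180 kJ/mol
  T = 371.8 K: K = (5.552, 0.164), RR gives ψ = 0.221, H_out = 11.921 kJ/mol
  T = 352.4 K: K = (4.678, 0.122), RR gives ψ = 0.167, H_out = 7.825 kJ/mol
  T = 342.6 K: K = (4.258, 0.104), RR gives ψ = 0.136, H_out = 5.582 kJ/mol
  T = 337.8 K: K = (4.059, 0.096), RR gives ψ = 0.119, H_out = 4.421 kJ/mol
  T = 340.2 K: K = (4.158, 0.100), RR gives ψ = 0.127, H_out = 5.007 kJ/mol
Linear interpolation between T = 340.2 (H_out = 5.007) and T = 342.6 (H_out = 5.582) on hF = 5.368 gives T ≈ 341.7 K, at which ψ = 0.13.

T = 341.7 K, V/F = 0.13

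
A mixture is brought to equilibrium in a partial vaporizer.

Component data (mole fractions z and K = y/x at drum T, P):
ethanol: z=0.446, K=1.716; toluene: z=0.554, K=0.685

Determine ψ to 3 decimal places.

ψ = 0.642

Let ψ = V/F and solve Σ zᵢ(Kᵢ−1)/(1+ψ(Kᵢ−1)) = 0.
g(0) = ΣzᵢKᵢ − 1 = 0.145 and g(1) = 1 − Σzᵢ/Kᵢ = -0.069, so a root lies in (0, 1).
Binary case is linear: z₁(K₁−1)(1+ψ(K₂−1)) + z₂(K₂−1)(1+ψ(K₁−1)) = 0
⇒ ψ = [z₁(K₁−1)+z₂(K₂−1)] / [−(K₁−1)(K₂−1)] = 0.1448/0.2255 = 0.642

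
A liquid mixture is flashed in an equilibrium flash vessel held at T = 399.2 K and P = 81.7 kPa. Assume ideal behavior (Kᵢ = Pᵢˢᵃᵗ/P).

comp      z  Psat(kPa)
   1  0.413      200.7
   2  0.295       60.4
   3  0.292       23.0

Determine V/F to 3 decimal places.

Raoult's law: Kᵢ = Pᵢˢᵃᵗ/P = Pᵢˢᵃᵗ/81.7.
  K_1 = 200.7/81.7 = 2.45655, K_2 = 60.4/81.7 = 0.73929, K_3 = 23.0/81.7 = 0.28152
Newton iteration, V/F⁰ = 0.59:
  V/F = 0.590: g = -0.1315, g' = -0.736 → V/F = 0.411
  V/F = 0.411: g = -0.0077, g' = -0.672 → V/F = 0.400
Converged at V/F = 0.400.

V/F = 0.400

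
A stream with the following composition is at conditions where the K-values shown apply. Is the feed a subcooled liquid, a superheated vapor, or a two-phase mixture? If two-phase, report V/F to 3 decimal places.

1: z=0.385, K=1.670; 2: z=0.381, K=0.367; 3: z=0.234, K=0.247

subcooled liquid

ΣzᵢKᵢ = 0.841; Σzᵢ/Kᵢ = 2.216.
Since ΣzᵢKᵢ < 1 the mixture is below its bubble point — single liquid phase.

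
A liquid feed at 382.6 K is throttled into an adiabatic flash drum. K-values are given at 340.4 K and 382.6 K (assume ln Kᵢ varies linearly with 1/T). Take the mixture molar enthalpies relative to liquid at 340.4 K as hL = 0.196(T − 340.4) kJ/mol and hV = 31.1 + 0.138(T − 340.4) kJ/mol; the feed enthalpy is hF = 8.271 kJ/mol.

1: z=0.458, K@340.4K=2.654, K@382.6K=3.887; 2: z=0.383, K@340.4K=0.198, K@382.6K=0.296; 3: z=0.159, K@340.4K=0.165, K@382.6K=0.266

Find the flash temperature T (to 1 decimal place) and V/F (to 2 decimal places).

Adiabatic flash: solve Rachford–Rice at each trial T, then check hF = ψ·hV(T) + (1−ψ)·hL(T).
  T = 340.4 K: K = (2.654, 0.198, 0.165), RR gives ψ = 0.237, H_out = 7.356 kJ/mol
  T = 382.6 K: K = (3.887, 0.296, 0.266), RR gives ψ = 0.455, H_out = 21.299 kJ/mol
  T = 361.5 K: K = (3.248, 0.245, 0.212), RR gives ψ = 0.358, H_out = 14.826 kJ/mol
  T = 350.9 K: K = (2.943, 0.221, 0.188), RR gives ψ = 0.302, H_out = 11.255 kJ/mol
  T = 345.6 K: K = (2.796, 0.209, 0.176), RR gives ψ = 0.270, H_out = 9.342 kJ/mol
  T = 343.0 K: K = (2.725, 0.204, 0.171), RR gives ψ = 0.254, H_out = 8.364 kJ/mol
  T = 341.7 K: K = (2.689, 0.201, 0.168), RR gives ψ = 0.245, H_out = 7.864 kJ/mol
Linear interpolation between T = 341.7 (H_out = 7.864) and T = 343.0 (H_out = 8.364) on hF = 8.271 gives T ≈ 342.8 K, at which ψ = 0.25.

T = 342.8 K, V/F = 0.25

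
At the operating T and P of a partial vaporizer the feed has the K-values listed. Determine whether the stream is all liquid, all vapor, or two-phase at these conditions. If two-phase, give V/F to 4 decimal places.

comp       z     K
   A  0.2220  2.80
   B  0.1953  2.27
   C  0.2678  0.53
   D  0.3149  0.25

two-phase, V/F = 0.2856

ΣzᵢKᵢ = 1.2856; Σzᵢ/Kᵢ = 1.9302.
Both exceed 1, so a two-phase solution exists.
Let ψ = V/F and solve Σ zᵢ(Kᵢ−1)/(1+ψ(Kᵢ−1)) = 0.
Newton iteration, ψ⁰ = 0.3:
  ψ = 0.3000: g = -0.01219, g' = -0.8435 → ψ = 0.2856
Converged at ψ = 0.2856.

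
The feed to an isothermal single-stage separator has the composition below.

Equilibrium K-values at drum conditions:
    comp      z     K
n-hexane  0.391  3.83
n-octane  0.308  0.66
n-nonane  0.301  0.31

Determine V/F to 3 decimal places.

V/F = 0.516

Material balance + equilibrium reduce to Σ zᵢ(Kᵢ−1)/(1+V/F(Kᵢ−1)) = 0.
Check two-phase: ΣzᵢKᵢ = 1.794 > 1 and Σzᵢ/Kᵢ = 1.540 > 1, so g(0) = 0.794 > 0 and g(1) = -0.540 < 0.
Newton iteration, V/F⁰ = 0.5:
  V/F = 0.500: g = 0.0149, g' = -0.923 → V/F = 0.516
Converged at V/F = 0.516.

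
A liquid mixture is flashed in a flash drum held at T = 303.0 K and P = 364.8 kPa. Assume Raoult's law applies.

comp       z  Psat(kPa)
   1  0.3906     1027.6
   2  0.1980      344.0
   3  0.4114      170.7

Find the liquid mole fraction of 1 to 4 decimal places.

Raoult's law: Kᵢ = Pᵢˢᵃᵗ/P = Pᵢˢᵃᵗ/364.8.
  K_1 = 1027.6/364.8 = 2.816886, K_2 = 344.0/364.8 = 0.942982, K_3 = 170.7/364.8 = 0.467928
Let ψ = V/F and solve Σ zᵢ(Kᵢ−1)/(1+ψ(Kᵢ−1)) = 0.
Feasibility: ΣzᵢKᵢ = 1.4795, Σzᵢ/Kᵢ = 1.2278 — both > 1, two phases present.
Iterate (Newton) starting at ψ = 0.63:
  ψ = 0.6300: g = -0.01007, g' = -0.5446 → ψ = 0.6115
Converged at ψ = 0.6115.
Compositions from xᵢ = zᵢ/(1+ψ(Kᵢ−1)), yᵢ = Kᵢxᵢ:
  1: x = 0.1850, y = 0.5212
  2: x = 0.2052, y = 0.1935
  3: x = 0.6098, y = 0.2854

x_1 = 0.1850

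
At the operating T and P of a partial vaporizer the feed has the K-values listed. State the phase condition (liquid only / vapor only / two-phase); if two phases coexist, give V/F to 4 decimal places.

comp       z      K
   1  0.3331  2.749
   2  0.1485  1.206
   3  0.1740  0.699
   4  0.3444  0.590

two-phase, V/F = 0.7704

ΣzᵢKᵢ = 1.4196; Σzᵢ/Kᵢ = 1.0770.
Both exceed 1, so a two-phase solution exists.
Iterate (Newton) starting at ψ = 0.64:
  ψ = 0.6400: g = 0.04561, g' = -0.3624 → ψ = 0.7659
  ψ = 0.7659: g = 0.00154, g' = -0.3405 → ψ = 0.7704
Converged at ψ = 0.7704.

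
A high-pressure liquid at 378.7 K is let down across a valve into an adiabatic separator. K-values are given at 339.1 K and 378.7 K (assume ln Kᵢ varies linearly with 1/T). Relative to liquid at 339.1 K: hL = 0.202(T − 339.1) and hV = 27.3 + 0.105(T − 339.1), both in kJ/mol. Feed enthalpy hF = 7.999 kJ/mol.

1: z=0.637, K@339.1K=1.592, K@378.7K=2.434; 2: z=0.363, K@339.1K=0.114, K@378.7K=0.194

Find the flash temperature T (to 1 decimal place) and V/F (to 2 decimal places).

Adiabatic flash: solve Rachford–Rice at each trial T, then check hF = ψ·hV(T) + (1−ψ)·hL(T).
  T = 339.1 K: K = (1.592, 0.114), RR gives ψ = 0.106, H_out = 2.888 kJ/mol
  T = 378.7 K: K = (2.434, 0.194), RR gives ψ = 0.537, H_out = 20.601 kJ/mol
  T = 358.9 K: K = (1.992, 0.151), RR gives ψ = 0.384, H_out = 13.750 kJ/mol
  T = 349.0 K: K = (1.786, 0.132), RR gives ψ = 0.272, H_out = 9.163 kJ/mol
  T = 344.1 K: K = (1.689, 0.123), RR gives ψ = 0.199, H_out = 6.348 kJ/mol
  T = 346.6 K: K = (1.738, 0.127), RR gives ψ = 0.238, H_out = 7.843 kJ/mol
Linear interpolation between T = 346.6 (H_out = 7.843) and T = 349.0 (H_out = 9.163) on hF = 7.999 gives T ≈ 346.9 K, at which ψ = 0.24.

T = 346.9 K, V/F = 0.24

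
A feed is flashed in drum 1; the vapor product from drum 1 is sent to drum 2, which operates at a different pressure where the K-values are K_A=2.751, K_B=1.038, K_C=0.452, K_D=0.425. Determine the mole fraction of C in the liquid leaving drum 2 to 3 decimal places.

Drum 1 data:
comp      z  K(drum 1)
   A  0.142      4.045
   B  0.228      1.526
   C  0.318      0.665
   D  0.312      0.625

Drum 1:
Rachford–Rice: g(ψ₁) = Σ zᵢ(Kᵢ−1)/(1+ψ₁(Kᵢ−1)) = 0.
Feasibility: ΣzᵢKᵢ = 1.329, Σzᵢ/Kᵢ = 1.162 — both > 1, two phases present.
Newton–Raphson from ψ₁ = 0.66:
  ψ₁ = 0.660: g = -0.0596, g' = -0.316 → ψ₁ = 0.472
  ψ₁ = 0.472: g = 0.0049, g' = -0.377 → ψ₁ = 0.485
Converged at ψ₁ = 0.485.
Drum-1 compositions:
  A: x = 0.057, y = 0.232
  B: x = 0.182, y = 0.277
  C: x = 0.380, y = 0.252
  D: x = 0.381, y = 0.238
Drum-2 feed = drum-1 vapor: z₂ = (0.2320, 0.2772, 0.2525, 0.2383).
Drum 2:
Let ψ₂ = V/F and solve Σ zᵢ(Kᵢ−1)/(1+ψ₂(Kᵢ−1)) = 0.
Feasibility: ΣzᵢKᵢ = 1.141, Σzᵢ/Kᵢ = 1.471 — both > 1, two phases present.
Newton iteration, ψ₂⁰ = 0.53:
  ψ₂ = 0.530: g = -0.1711, g' = -0.505 → ψ₂ = 0.191
  ψ₂ = 0.191: g = 0.0061, g' = -0.593 → ψ₂ = 0.202
Converged at ψ₂ = 0.202.
  A: x = 0.171, y = 0.472
  B: x = 0.275, y = 0.286
  C: x = 0.284, y = 0.128
  D: x = 0.270, y = 0.115

x_C (drum 2) = 0.284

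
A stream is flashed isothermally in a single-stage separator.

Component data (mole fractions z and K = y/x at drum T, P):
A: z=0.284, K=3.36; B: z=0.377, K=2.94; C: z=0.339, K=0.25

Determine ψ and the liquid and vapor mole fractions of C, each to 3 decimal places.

ψ = 0.721, x_C = 0.738, y_C = 0.184

Rachford–Rice: g(ψ) = Σ zᵢ(Kᵢ−1)/(1+ψ(Kᵢ−1)) = 0.
Feasibility: ΣzᵢKᵢ = 2.147, Σzᵢ/Kᵢ = 1.569 — both > 1, two phases present.
Newton iteration, ψ⁰ = 0.5:
  ψ = 0.500: g = 0.2719, g' = -1.187 → ψ = 0.729
  ψ = 0.729: g = -0.0118, g' = -1.386 → ψ = 0.721
Converged at ψ = 0.721.
Compositions from xᵢ = zᵢ/(1+ψ(Kᵢ−1)), yᵢ = Kᵢxᵢ:
  A: x = 0.105, y = 0.353
  B: x = 0.157, y = 0.462
  C: x = 0.738, y = 0.184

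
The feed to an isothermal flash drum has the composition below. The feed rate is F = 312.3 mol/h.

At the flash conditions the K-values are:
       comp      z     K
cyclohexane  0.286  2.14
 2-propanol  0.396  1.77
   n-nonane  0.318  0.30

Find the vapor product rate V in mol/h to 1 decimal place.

Let ψ = V/F and solve Σ zᵢ(Kᵢ−1)/(1+ψ(Kᵢ−1)) = 0.
Feasibility: ΣzᵢKᵢ = 1.408, Σzᵢ/Kᵢ = 1.417 — both > 1, two phases present.
Newton iteration, ψ⁰ = 0.35:
  ψ = 0.350: g = 0.1784, g' = -0.609 → ψ = 0.643
  ψ = 0.643: g = -0.0127, g' = -0.744 → ψ = 0.626
Converged at ψ = 0.626.
Then V = ψ·F = 0.6257·312.3 = 195.4 mol/h and L = F − V = 116.9 mol/h.

V = 195.4 mol/h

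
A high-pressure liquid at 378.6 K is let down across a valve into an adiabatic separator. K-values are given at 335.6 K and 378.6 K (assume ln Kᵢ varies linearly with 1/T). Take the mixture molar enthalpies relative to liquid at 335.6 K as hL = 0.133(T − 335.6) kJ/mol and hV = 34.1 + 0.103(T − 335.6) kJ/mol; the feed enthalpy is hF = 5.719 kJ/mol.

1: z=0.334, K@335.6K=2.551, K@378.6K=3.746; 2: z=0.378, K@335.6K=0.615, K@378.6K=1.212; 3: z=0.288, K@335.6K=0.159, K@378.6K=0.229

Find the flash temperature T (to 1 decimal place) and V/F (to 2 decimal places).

Adiabatic flash: solve Rachford–Rice at each trial T, then check hF = ψ·hV(T) + (1−ψ)·hL(T).
  T = 335.6 K: K = (2.551, 0.615, 0.159), RR gives ψ = 0.137, H_out = 4.666 kJ/mol
  T = 378.6 K: K = (3.746, 1.212, 0.229), RR gives ψ = 0.604, H_out = 25.551 kJ/mol
  T = 357.1 K: K = (3.127, 0.881, 0.193), RR gives ψ = 0.392, H_out = 15.986 kJ/mol
  T = 346.4 K: K = (2.835, 0.741, 0.176), RR gives ψ = 0.269, H_out = 10.522 kJ/mol
  T = 341.0 K: K = (2.691, 0.676, 0.167), RR gives ψ = 0.204, H_out = 7.641 kJ/mol
  T = 338.3 K: K = (2.621, 0.645, 0.163), RR gives ψ = 0.171, H_out = 6.167 kJ/mol
  T = 337.0 K: K = (2.587, 0.630, 0.161), RR gives ψ = 0.154, H_out = 5.448 kJ/mol
Linear interpolation between T = 337.0 (H_out = 5.448) and T = 338.3 (H_out = 6.167) on hF = 5.719 gives T ≈ 337.5 K, at which ψ = 0.16.

T = 337.5 K, V/F = 0.16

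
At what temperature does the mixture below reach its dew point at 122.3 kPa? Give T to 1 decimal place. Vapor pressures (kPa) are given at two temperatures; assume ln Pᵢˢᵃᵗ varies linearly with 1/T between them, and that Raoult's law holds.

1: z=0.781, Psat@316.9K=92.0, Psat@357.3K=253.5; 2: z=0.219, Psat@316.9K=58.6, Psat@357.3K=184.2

T = 331.2 K

Dew-point temperature: Σzᵢ·P/Pᵢˢᵃᵗ(T) = 1. Interpolate ln Pᵢˢᵃᵗ = aᵢ + bᵢ/T.
  T = 316.9 K: ΣzᵢP/Pᵢˢᵃᵗ = 1.4953
  T = 357.3 K: ΣzᵢP/Pᵢˢᵃᵗ = 0.5222
  T = 337.1 K: ΣzᵢP/Pᵢˢᵃᵗ = 0.8558
  T = 327.0 K: ΣzᵢP/Pᵢˢᵃᵗ = 1.1214
  T = 332.1 K: ΣzᵢP/Pᵢˢᵃᵗ = 0.9763
  T = 329.6 K: ΣzᵢP/Pᵢˢᵃᵗ = 1.0444
Interpolating between 329.6 K and 332.1 K gives T ≈ 331.2 K.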